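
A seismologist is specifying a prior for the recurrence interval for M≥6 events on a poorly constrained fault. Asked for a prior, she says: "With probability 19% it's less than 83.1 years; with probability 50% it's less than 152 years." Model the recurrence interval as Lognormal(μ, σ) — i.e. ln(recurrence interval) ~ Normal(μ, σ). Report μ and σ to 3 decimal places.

If T ~ Lognormal(μ,σ) then ln T ~ Normal(μ,σ), so the p-quantile of ln T is μ + z_p·σ.
ln(83.1) = 4.42 and ln(152) = 5.024; z_{0.19} = -0.8779, z_{0.5} = 0.
σ = (5.024 − 4.42)/(0 − (-0.8779)) = 0.688.
μ = 4.42 − (-0.8779)·0.688 = 5.024.

μ ≈ 5.024, σ ≈ 0.688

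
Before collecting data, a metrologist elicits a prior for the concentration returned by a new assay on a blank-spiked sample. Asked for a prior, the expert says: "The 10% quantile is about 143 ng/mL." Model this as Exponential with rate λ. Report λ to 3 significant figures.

λ ≈ 0.000737

P(T < 143.0) = 1 − e^(−λ·143.0) = 0.1, so λ = −ln(1−0.1)/143.0 = −ln(0.9)/143.0 = 0.000737.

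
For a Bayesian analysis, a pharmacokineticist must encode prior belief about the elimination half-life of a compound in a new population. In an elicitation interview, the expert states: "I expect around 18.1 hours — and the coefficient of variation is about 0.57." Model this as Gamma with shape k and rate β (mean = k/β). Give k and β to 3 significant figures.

k ≈ 3.08, β ≈ 0.17

For Gamma(k, rate β): mean = k/β, variance = k/β², so CV = 1/√k.
CV = 0.57, hence k = 1/CV² = 3.08.
Then β = k/mean = 3.08/18.1 = 0.17.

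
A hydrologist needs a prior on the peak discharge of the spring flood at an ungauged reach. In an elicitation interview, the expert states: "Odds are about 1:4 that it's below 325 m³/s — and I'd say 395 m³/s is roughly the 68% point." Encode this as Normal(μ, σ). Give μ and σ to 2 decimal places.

μ = 370.00, σ = 53.46

The p-quantile of Normal(μ,σ) is μ + z_p·σ, with z_{0.2} = -0.8416 and z_{0.68} = 0.4677.
Eliminate σ: μ = (z₂·x₁ − z₁·x₂)/(z₂ − z₁) = (0.4677·325 − (-0.8416)·395)/1.309 = 370.00.
Then σ = (x₂ − x₁)/(z₂ − z₁) = (395 − 325)/1.309 = 53.46.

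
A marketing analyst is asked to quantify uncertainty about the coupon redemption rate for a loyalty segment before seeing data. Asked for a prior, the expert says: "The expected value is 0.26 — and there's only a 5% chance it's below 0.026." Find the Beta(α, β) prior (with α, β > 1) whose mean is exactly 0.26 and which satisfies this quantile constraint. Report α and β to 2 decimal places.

With mean 0.26 fixed, write α = 0.26s, β = 0.74s where s = α+β.
Need P(θ < 0.026) = 0.05 under Beta(0.26s, 0.74s). Normal approximation: (q−m)/√(m(1−m)/s) ≈ z_{0.05} = -1.64, so s ≈ 0.26·0.74·(-1.64)²/(0.026−0.26)² = 9.5.
At s = 9.5: P(θ<0.026) ≈ 0.005. Adjusting to match 0.05 gives s ≈ 4.60.
So α = 0.26·4.60 ≈ 1.20, β = 0.74·4.60 ≈ 3.40.

α ≈ 1.20, β ≈ 3.40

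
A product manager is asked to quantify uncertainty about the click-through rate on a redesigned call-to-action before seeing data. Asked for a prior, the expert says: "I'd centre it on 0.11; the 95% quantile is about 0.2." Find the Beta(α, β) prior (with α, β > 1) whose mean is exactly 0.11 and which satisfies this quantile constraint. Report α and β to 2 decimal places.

α ≈ 4.42, β ≈ 35.72

With mean 0.11 fixed, write α = 0.11s, β = 0.89s where s = α+β.
Need P(θ < 0.2) = 0.95 under Beta(0.11s, 0.89s). Normal approximation: (q−m)/√(m(1−m)/s) ≈ z_{0.95} = 1.64, so s ≈ 0.11·0.89·(1.64)²/(0.2−0.11)² = 32.7.
At s = 32.7: P(θ<0.2) ≈ 0.934. Adjusting to match 0.95 gives s ≈ 40.14.
So α = 0.11·40.14 ≈ 4.42, β = 0.89·40.14 ≈ 35.72.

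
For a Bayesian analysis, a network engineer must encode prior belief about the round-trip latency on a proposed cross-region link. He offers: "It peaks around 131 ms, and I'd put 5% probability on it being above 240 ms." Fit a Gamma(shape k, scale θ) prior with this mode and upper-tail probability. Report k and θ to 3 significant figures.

Gamma(k,θ) with k>1 has mode (k−1)θ, so θ = 131/(k−1).
Need P(X < 240) = 0.95 with θ tied to k this way. Start at k = 2, θ = 131: P(X<240) ≈ 0.547.
Too low — raise k to concentrate. Iterating converges to k ≈ 8.6.
Then θ = 131/(8.6−1) ≈ 17.2.

k ≈ 8.6, θ ≈ 17.2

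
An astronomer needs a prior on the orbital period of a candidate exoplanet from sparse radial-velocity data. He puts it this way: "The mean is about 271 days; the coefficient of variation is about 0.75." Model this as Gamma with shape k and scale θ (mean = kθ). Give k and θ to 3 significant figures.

k ≈ 1.78, θ ≈ 152

For Gamma(k, scale θ): mean = kθ, variance = kθ², so CV = 1/√k.
CV = 0.75, hence k = 1/CV² = 1.78.
Then θ = mean/k = 271/1.78 = 152.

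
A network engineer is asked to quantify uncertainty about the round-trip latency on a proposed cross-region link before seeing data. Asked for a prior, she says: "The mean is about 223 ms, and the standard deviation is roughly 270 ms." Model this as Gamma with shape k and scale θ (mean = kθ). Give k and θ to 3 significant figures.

For Gamma(k, scale θ): mean = kθ, variance = kθ², so CV = 1/√k.
CV = SD/mean = 270/223 = 1.211, hence k = 1/CV² = 0.682.
Then θ = mean/k = 223/0.682 = 327.

k ≈ 0.682, θ ≈ 327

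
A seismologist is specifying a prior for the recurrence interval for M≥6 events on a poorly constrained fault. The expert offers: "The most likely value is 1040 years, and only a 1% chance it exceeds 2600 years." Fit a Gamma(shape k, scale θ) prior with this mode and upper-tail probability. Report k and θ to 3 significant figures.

k ≈ 6.59, θ ≈ 186

Gamma(k,θ) with k>1 has mode (k−1)θ, so θ = 1040/(k−1).
Need P(X < 2600) = 0.99 with θ tied to k this way. Start at k = 2, θ = 1040: P(X<2600) ≈ 0.713.
Too low — raise k to concentrate. Iterating converges to k ≈ 6.59.
Then θ = 1040/(6.59−1) ≈ 186.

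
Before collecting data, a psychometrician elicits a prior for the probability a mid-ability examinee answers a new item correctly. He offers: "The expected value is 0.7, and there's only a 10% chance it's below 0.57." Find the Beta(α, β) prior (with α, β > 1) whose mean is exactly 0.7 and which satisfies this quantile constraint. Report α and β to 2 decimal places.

With mean 0.7 fixed, write α = 0.7s, β = 0.3s where s = α+β.
Need P(θ < 0.57) = 0.1 under Beta(0.7s, 0.3s). Normal approximation: (q−m)/√(m(1−m)/s) ≈ z_{0.1} = -1.28, so s ≈ 0.7·0.3·(-1.28)²/(0.57−0.7)² = 20.4.
At s = 20.4: P(θ<0.57) ≈ 0.104. Adjusting to match 0.1 gives s ≈ 21.25.
So α = 0.7·21.25 ≈ 14.88, β = 0.3·21.25 ≈ 6.38.

α ≈ 14.88, β ≈ 6.38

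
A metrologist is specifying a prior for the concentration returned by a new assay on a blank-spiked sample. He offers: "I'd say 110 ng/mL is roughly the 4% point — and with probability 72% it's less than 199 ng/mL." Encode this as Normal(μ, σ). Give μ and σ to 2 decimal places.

The p-quantile of Normal(μ,σ) is μ + z_p·σ, with z_{0.04} = -1.751 and z_{0.72} = 0.5828.
Eliminate σ: μ = (z₂·x₁ − z₁·x₂)/(z₂ − z₁) = (0.5828·110 − (-1.751)·199)/2.334 = 176.77.
Then σ = (x₂ − x₁)/(z₂ − z₁) = (199 − 110)/2.334 = 38.14.

μ = 176.77, σ = 38.14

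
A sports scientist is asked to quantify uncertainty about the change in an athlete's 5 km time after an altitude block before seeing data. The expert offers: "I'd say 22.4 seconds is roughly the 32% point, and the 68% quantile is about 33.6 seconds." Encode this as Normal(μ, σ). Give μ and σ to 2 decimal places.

μ = 28.00, σ = 11.97

The p-quantile of Normal(μ,σ) is μ + z_p·σ, with z_{0.32} = -0.4677 and z_{0.68} = 0.4677.
Eliminate σ: μ = (z₂·x₁ − z₁·x₂)/(z₂ − z₁) = (0.4677·22.4 − (-0.4677)·33.6)/0.9354 = 28.00.
Then σ = (x₂ − x₁)/(z₂ − z₁) = (33.6 − 22.4)/0.9354 = 11.97.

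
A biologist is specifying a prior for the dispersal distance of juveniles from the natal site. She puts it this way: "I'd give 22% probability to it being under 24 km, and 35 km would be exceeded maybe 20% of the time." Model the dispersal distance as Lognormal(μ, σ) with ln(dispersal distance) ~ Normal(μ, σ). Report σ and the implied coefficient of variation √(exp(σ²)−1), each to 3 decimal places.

σ ≈ 0.234, CV ≈ 0.237

If T ~ Lognormal(μ,σ) then ln T ~ Normal(μ,σ), so the p-quantile of ln T is μ + z_p·σ.
ln(24) = 3.178 and ln(35) = 3.555; z_{0.22} = -0.7722, z_{0.8} = 0.8416.
σ = (3.555 − 3.178)/(0.8416 − (-0.7722)) = 0.234.
μ = 3.178 − (-0.7722)·0.234 = 3.359.
CV = √(exp(σ²)−1) = √(exp(0.0547)−1) = 0.237.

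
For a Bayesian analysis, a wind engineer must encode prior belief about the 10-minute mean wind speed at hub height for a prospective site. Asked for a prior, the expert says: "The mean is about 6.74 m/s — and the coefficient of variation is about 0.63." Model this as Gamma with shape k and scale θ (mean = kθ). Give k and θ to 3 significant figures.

k ≈ 2.52, θ ≈ 2.68

For Gamma(k, scale θ): mean = kθ, variance = kθ², so CV = 1/√k.
CV = 0.63, hence k = 1/CV² = 2.52.
Then θ = mean/k = 6.74/2.52 = 2.68.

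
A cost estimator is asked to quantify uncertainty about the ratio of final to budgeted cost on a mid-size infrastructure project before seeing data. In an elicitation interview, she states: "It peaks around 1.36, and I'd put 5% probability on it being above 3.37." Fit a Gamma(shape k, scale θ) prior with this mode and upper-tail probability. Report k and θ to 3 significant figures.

k ≈ 4.3, θ ≈ 0.412

Gamma(k,θ) with k>1 has mode (k−1)θ, so θ = 1.36/(k−1).
Need P(X < 3.37) = 0.95 with θ tied to k this way. Start at k = 2, θ = 1.36: P(X<3.37) ≈ 0.708.
Too low — raise k to concentrate. Iterating converges to k ≈ 4.3.
Then θ = 1.36/(4.3−1) ≈ 0.412.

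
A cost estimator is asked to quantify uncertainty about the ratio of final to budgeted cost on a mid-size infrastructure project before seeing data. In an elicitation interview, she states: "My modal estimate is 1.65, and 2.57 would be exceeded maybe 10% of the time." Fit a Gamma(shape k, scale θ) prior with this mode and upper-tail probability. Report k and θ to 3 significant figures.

k ≈ 10.5, θ ≈ 0.173

Gamma(k,θ) with k>1 has mode (k−1)θ, so θ = 1.65/(k−1).
Need P(X < 2.57) = 0.9 with θ tied to k this way. Start at k = 2, θ = 1.65: P(X<2.57) ≈ 0.461.
Too low — raise k to concentrate. Iterating converges to k ≈ 10.5.
Then θ = 1.65/(10.5−1) ≈ 0.173.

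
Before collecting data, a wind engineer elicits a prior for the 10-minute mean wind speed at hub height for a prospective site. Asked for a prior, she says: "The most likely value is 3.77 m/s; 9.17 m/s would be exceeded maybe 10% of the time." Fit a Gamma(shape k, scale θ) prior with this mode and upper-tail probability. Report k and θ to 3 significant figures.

k ≈ 3.43, θ ≈ 1.55

Gamma(k,θ) with k>1 has mode (k−1)θ, so θ = 3.77/(k−1).
Need P(X < 9.17) = 0.9 with θ tied to k this way. Start at k = 2, θ = 3.77: P(X<9.17) ≈ 0.699.
Too low — raise k to concentrate. Iterating converges to k ≈ 3.43.
Then θ = 3.77/(3.43−1) ≈ 1.55.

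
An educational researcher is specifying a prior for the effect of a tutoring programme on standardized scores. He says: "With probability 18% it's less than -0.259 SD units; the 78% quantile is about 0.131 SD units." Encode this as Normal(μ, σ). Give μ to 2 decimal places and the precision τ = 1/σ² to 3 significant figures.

For Normal(μ,σ), the p-quantile is μ + z_p·σ. Here z_{0.18} = -0.9154, z_{0.78} = 0.7722.
So -0.259 = μ − 0.9154σ and 0.131 = μ + 0.7722σ.
Subtracting: σ = (0.131 − -0.259)/(0.7722 − (-0.9154)) = 0.23.
Then μ = -0.259 − (-0.9154)·0.23 = -0.05.
Precision τ = 1/σ² = 1/0.2311² = 18.7.

μ = -0.05, τ = 18.7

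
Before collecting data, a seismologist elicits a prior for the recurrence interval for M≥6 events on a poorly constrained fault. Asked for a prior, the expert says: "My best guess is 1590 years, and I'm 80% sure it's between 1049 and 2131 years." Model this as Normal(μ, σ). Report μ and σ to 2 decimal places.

A symmetric 80% interval runs μ ± z·σ with z = 1.282.
Half-width = 541, so σ = 541/1.282 = 422.14.
μ is the stated best guess, 1590.00.

μ = 1590.00, σ = 422.14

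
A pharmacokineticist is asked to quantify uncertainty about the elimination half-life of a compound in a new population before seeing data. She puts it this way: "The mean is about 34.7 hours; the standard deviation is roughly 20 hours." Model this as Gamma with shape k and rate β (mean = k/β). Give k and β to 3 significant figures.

k ≈ 3.01, β ≈ 0.0868

For Gamma(k, rate β): mean = k/β, variance = k/β², so CV = 1/√k.
CV = SD/mean = 20/34.7 = 0.5764, hence k = 1/CV² = 3.01.
Then β = k/mean = 3.01/34.7 = 0.0868.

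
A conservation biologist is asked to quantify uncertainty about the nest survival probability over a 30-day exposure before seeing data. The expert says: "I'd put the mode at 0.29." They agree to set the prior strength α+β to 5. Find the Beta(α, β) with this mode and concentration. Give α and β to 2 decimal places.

α = 1.87, β = 3.13

For α,β > 1 the Beta mode is (α−1)/(α+β−2). With α+β = 5, the mode is (α−1)/3.
Set (α−1)/3 = 0.29 → α = 1 + 0.29·3 = 1.87.
β = 5 − α = 3.13.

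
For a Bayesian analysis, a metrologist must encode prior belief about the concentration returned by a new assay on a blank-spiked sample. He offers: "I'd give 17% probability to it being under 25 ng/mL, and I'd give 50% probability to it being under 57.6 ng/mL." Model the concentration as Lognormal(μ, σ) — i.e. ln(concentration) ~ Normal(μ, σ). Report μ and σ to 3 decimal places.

If T ~ Lognormal(μ,σ) then ln T ~ Normal(μ,σ), so the p-quantile of ln T is μ + z_p·σ.
ln(25) = 3.219 and ln(57.6) = 4.054; z_{0.17} = -0.9542, z_{0.5} = 0.
σ = (4.054 − 3.219)/(0 − (-0.9542)) = 0.875.
μ = 3.219 − (-0.9542)·0.875 = 4.054.

μ ≈ 4.054, σ ≈ 0.875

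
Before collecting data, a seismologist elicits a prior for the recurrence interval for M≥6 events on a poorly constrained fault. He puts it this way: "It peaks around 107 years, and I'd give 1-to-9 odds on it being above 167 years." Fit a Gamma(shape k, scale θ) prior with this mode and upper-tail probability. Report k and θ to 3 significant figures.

k ≈ 10.4, θ ≈ 11.3

Gamma(k,θ) with k>1 has mode (k−1)θ, so θ = 107/(k−1).
Need P(X < 167) = 0.9 with θ tied to k this way. Start at k = 2, θ = 107: P(X<167) ≈ 0.462.
Too low — raise k to concentrate. Iterating converges to k ≈ 10.4.
Then θ = 107/(10.4−1) ≈ 11.3.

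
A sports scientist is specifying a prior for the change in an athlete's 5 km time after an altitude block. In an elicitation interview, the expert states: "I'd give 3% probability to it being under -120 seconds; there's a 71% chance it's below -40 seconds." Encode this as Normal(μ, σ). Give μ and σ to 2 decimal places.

For Normal(μ,σ), the p-quantile is μ + z_p·σ. Here z_{0.03} = -1.881, z_{0.71} = 0.5534.
So -120 = μ − 1.881σ and -40 = μ + 0.5534σ.
Subtracting: σ = (-40 − -120)/(0.5534 − (-1.881)) = 32.87.
Then μ = -120 − (-1.881)·32.87 = -58.19.

μ = -58.19, σ = 32.87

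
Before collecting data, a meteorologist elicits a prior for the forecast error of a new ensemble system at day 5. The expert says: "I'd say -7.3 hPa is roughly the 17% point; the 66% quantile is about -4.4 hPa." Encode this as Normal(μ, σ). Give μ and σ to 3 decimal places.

The p-quantile of Normal(μ,σ) is μ + z_p·σ, with z_{0.17} = -0.9542 and z_{0.66} = 0.4125.
Eliminate σ: μ = (z₂·x₁ − z₁·x₂)/(z₂ − z₁) = (0.4125·-7.3 − (-0.9542)·-4.4)/1.367 = -5.275.
Then σ = (x₂ − x₁)/(z₂ − z₁) = (-4.4 − -7.3)/1.367 = 2.122.

μ = -5.275, σ = 2.122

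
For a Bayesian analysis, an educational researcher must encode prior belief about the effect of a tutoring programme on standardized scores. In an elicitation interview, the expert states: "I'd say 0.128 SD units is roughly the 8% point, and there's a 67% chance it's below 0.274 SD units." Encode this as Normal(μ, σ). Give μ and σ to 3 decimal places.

μ = 0.239, σ = 0.079

The p-quantile of Normal(μ,σ) is μ + z_p·σ, with z_{0.08} = -1.405 and z_{0.67} = 0.4399.
Eliminate σ: μ = (z₂·x₁ − z₁·x₂)/(z₂ − z₁) = (0.4399·0.128 − (-1.405)·0.274)/1.845 = 0.239.
Then σ = (x₂ − x₁)/(z₂ − z₁) = (0.274 − 0.128)/1.845 = 0.079.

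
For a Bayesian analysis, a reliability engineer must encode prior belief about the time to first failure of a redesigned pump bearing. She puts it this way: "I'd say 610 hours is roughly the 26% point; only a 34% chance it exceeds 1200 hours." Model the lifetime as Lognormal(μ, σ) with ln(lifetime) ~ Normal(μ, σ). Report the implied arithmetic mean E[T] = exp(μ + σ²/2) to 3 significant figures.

If T ~ Lognormal(μ,σ) then ln T ~ Normal(μ,σ), so the p-quantile of ln T is μ + z_p·σ.
ln(610) = 6.413 and ln(1200) = 7.09; z_{0.26} = -0.6433, z_{0.66} = 0.4125.
σ = (7.09 − 6.413)/(0.4125 − (-0.6433)) = 0.641.
μ = 6.413 − (-0.6433)·0.641 = 6.826.
E[T] = exp(μ + σ²/2) = exp(6.826 + 0.2053) = 1130 hours.

E[T] ≈ 1130 hours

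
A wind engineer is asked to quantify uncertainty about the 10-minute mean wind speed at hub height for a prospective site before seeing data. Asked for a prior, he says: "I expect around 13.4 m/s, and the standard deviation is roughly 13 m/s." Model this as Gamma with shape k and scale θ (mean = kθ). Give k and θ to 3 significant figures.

k ≈ 1.06, θ ≈ 12.6

For Gamma(k, scale θ): mean = kθ, variance = kθ², so CV = 1/√k.
CV = SD/mean = 13/13.4 = 0.9701, hence k = 1/CV² = 1.06.
Then θ = mean/k = 13.4/1.06 = 12.6.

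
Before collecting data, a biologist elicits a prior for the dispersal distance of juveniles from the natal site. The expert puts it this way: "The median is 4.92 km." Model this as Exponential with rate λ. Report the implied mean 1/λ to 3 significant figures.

mean ≈ 7.1 km

Exponential median = ln 2 / λ, so λ = ln 2 / 4.92 = 0.141.
Mean = 1/λ = 7.1 km.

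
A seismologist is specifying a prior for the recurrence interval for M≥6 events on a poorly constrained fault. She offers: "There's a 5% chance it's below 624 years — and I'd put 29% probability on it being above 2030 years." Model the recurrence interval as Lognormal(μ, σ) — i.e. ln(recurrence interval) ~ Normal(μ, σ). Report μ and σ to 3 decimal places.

μ ≈ 7.319, σ ≈ 0.537

If T ~ Lognormal(μ,σ) then ln T ~ Normal(μ,σ), so the p-quantile of ln T is μ + z_p·σ.
ln(624) = 6.436 and ln(2030) = 7.616; z_{0.05} = -1.645, z_{0.71} = 0.5534.
σ = (7.616 − 6.436)/(0.5534 − (-1.645)) = 0.537.
μ = 6.436 − (-1.645)·0.537 = 7.319.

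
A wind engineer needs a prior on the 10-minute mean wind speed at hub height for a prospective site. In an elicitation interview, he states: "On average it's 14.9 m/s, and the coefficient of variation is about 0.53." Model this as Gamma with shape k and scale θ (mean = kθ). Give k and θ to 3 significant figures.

For Gamma(k, scale θ): mean = kθ, variance = kθ², so CV = 1/√k.
CV = 0.53, hence k = 1/CV² = 3.56.
Then θ = mean/k = 14.9/3.56 = 4.19.

k ≈ 3.56, θ ≈ 4.19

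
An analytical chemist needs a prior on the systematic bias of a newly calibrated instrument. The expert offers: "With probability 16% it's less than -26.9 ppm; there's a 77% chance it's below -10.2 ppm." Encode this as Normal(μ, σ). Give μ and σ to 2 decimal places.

μ = -17.32, σ = 9.63

The p-quantile of Normal(μ,σ) is μ + z_p·σ, with z_{0.16} = -0.9945 and z_{0.77} = 0.7388.
Eliminate σ: μ = (z₂·x₁ − z₁·x₂)/(z₂ − z₁) = (0.7388·-26.9 − (-0.9945)·-10.2)/1.733 = -17.32.
Then σ = (x₂ − x₁)/(z₂ − z₁) = (-10.2 − -26.9)/1.733 = 9.63.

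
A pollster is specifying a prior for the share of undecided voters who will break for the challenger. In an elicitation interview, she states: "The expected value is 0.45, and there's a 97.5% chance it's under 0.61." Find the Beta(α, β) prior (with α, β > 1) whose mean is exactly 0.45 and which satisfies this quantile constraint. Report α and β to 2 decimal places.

α ≈ 16.60, β ≈ 20.29

With mean 0.45 fixed, write α = 0.45s, β = 0.55s where s = α+β.
Need P(θ < 0.61) = 0.975 under Beta(0.45s, 0.55s). Normal approximation: (q−m)/√(m(1−m)/s) ≈ z_{0.975} = 1.96, so s ≈ 0.45·0.55·(1.96)²/(0.61−0.45)² = 37.1.
At s = 37.1: P(θ<0.61) ≈ 0.975. Adjusting to match 0.975 gives s ≈ 36.89.
So α = 0.45·36.89 ≈ 16.60, β = 0.55·36.89 ≈ 20.29.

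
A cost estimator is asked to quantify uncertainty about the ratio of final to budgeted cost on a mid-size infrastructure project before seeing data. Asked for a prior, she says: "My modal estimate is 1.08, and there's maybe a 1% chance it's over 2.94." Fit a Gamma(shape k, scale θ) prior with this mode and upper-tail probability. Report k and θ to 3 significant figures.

Gamma(k,θ) with k>1 has mode (k−1)θ, so θ = 1.08/(k−1).
Need P(X < 2.94) = 0.99 with θ tied to k this way. Start at k = 2, θ = 1.08: P(X<2.94) ≈ 0.755.
Too low — raise k to concentrate. Iterating converges to k ≈ 5.59.
Then θ = 1.08/(5.59−1) ≈ 0.235.

k ≈ 5.59, θ ≈ 0.235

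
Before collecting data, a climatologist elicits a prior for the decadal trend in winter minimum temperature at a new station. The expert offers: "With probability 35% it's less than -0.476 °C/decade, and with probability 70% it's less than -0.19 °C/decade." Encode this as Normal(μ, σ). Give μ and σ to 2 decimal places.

μ = -0.35, σ = 0.31

For Normal(μ,σ), the p-quantile is μ + z_p·σ. Here z_{0.35} = -0.3853, z_{0.7} = 0.5244.
So -0.476 = μ − 0.3853σ and -0.19 = μ + 0.5244σ.
Subtracting: σ = (-0.19 − -0.476)/(0.5244 − (-0.3853)) = 0.31.
Then μ = -0.476 − (-0.3853)·0.31 = -0.35.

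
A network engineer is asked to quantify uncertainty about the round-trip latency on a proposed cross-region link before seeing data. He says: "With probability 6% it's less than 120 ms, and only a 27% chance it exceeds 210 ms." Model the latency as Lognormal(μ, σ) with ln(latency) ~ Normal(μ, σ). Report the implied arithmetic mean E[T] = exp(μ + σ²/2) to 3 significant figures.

If T ~ Lognormal(μ,σ) then ln T ~ Normal(μ,σ), so the p-quantile of ln T is μ + z_p·σ.
ln(120) = 4.787 and ln(210) = 5.347; z_{0.06} = -1.555, z_{0.73} = 0.6128.
σ = (5.347 − 4.787)/(0.6128 − (-1.555)) = 0.258.
μ = 4.787 − (-1.555)·0.258 = 5.189.
E[T] = exp(μ + σ²/2) = exp(5.189 + 0.0333) = 185 ms.

E[T] ≈ 185 ms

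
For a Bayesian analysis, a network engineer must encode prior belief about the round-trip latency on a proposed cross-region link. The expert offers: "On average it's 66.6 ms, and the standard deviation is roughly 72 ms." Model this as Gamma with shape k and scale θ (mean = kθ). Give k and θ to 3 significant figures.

k ≈ 0.856, θ ≈ 77.8

For Gamma(k, scale θ): mean = kθ, variance = kθ², so CV = 1/√k.
CV = SD/mean = 72/66.6 = 1.081, hence k = 1/CV² = 0.856.
Then θ = mean/k = 66.6/0.856 = 77.8.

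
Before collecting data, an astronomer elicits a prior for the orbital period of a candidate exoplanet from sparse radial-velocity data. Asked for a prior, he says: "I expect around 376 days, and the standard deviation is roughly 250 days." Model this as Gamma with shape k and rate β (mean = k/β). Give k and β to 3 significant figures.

For Gamma(k, rate β): mean = k/β, variance = k/β², so CV = 1/√k.
CV = SD/mean = 250/376 = 0.6649, hence k = 1/CV² = 2.26.
Then β = k/mean = 2.26/376 = 0.00602.

k ≈ 2.26, β ≈ 0.00602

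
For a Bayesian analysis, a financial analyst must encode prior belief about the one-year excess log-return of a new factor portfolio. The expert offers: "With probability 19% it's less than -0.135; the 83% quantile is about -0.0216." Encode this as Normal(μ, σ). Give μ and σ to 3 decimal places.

μ = -0.081, σ = 0.062

The p-quantile of Normal(μ,σ) is μ + z_p·σ, with z_{0.19} = -0.8779 and z_{0.83} = 0.9542.
Eliminate σ: μ = (z₂·x₁ − z₁·x₂)/(z₂ − z₁) = (0.9542·-0.135 − (-0.8779)·-0.0216)/1.832 = -0.081.
Then σ = (x₂ − x₁)/(z₂ − z₁) = (-0.0216 − -0.135)/1.832 = 0.062.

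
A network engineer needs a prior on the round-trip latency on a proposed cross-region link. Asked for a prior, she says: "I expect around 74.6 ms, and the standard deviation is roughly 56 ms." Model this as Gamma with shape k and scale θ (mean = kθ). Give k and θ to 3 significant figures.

For Gamma(k, scale θ): mean = kθ, variance = kθ², so CV = 1/√k.
CV = SD/mean = 56/74.6 = 0.7507, hence k = 1/CV² = 1.77.
Then θ = mean/k = 74.6/1.77 = 42.

k ≈ 1.77, θ ≈ 42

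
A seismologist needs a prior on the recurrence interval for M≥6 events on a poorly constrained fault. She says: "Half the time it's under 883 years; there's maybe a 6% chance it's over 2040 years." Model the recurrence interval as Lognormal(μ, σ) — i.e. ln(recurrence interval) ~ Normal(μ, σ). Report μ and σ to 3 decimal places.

If T ~ Lognormal(μ,σ) then ln T ~ Normal(μ,σ), so the p-quantile of ln T is μ + z_p·σ.
ln(883) = 6.783 and ln(2040) = 7.621; z_{0.5} = 0, z_{0.94} = 1.555.
σ = (7.621 − 6.783)/(1.555 − (0)) = 0.539.
μ = 6.783 − (0)·0.539 = 6.783.

μ ≈ 6.783, σ ≈ 0.539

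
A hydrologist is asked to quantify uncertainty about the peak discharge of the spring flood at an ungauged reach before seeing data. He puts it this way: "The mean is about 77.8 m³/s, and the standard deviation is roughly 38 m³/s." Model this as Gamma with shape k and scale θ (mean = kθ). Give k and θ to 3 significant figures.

For Gamma(k, scale θ): mean = kθ, variance = kθ², so CV = 1/√k.
CV = SD/mean = 38/77.8 = 0.4884, hence k = 1/CV² = 4.19.
Then θ = mean/k = 77.8/4.19 = 18.6.

k ≈ 4.19, θ ≈ 18.6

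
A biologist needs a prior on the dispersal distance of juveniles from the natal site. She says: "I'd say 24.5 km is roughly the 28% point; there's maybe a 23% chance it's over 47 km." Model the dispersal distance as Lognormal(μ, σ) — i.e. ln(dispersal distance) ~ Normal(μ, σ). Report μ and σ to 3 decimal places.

μ ≈ 3.486, σ ≈ 0.493

If T ~ Lognormal(μ,σ) then ln T ~ Normal(μ,σ), so the p-quantile of ln T is μ + z_p·σ.
ln(24.5) = 3.199 and ln(47) = 3.85; z_{0.28} = -0.5828, z_{0.77} = 0.7388.
σ = (3.85 − 3.199)/(0.7388 − (-0.5828)) = 0.493.
μ = 3.199 − (-0.5828)·0.493 = 3.486.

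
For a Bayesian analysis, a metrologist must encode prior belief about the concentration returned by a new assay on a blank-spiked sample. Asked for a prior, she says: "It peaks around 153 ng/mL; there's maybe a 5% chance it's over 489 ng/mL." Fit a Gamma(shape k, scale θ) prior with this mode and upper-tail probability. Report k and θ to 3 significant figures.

k ≈ 2.94, θ ≈ 78.7

Gamma(k,θ) with k>1 has mode (k−1)θ, so θ = 153/(k−1).
Need P(X < 489) = 0.95 with θ tied to k this way. Start at k = 2, θ = 153: P(X<489) ≈ 0.828.
Too low — raise k to concentrate. Iterating converges to k ≈ 2.94.
Then θ = 153/(2.94−1) ≈ 78.7.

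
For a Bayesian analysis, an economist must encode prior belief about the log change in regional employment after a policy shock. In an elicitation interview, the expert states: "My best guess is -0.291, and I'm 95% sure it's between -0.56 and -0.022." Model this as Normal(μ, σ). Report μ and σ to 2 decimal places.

μ = -0.29, σ = 0.14

A symmetric 95% interval runs μ ± z·σ with z = 1.96.
Half-width = 0.269, so σ = 0.269/1.96 = 0.14.
μ is the stated best guess, -0.29.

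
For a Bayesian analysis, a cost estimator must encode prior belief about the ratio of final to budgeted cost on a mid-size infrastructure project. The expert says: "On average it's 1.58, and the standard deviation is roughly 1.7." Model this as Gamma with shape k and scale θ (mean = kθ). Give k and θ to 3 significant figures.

k ≈ 0.864, θ ≈ 1.83

For Gamma(k, scale θ): mean = kθ, variance = kθ², so CV = 1/√k.
CV = SD/mean = 1.7/1.58 = 1.076, hence k = 1/CV² = 0.864.
Then θ = mean/k = 1.58/0.864 = 1.83.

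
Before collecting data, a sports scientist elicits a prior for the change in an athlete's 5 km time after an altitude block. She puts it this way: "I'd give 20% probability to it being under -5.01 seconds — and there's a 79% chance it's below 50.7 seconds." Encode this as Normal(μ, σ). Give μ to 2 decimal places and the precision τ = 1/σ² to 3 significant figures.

μ = 23.44, τ = 0.000875

For Normal(μ,σ), the p-quantile is μ + z_p·σ. Here z_{0.2} = -0.8416, z_{0.79} = 0.8064.
So -5.01 = μ − 0.8416σ and 50.7 = μ + 0.8064σ.
Subtracting: σ = (50.7 − -5.01)/(0.8064 − (-0.8416)) = 33.80.
Then μ = -5.01 − (-0.8416)·33.80 = 23.44.
Precision τ = 1/σ² = 1/33.8² = 0.000875.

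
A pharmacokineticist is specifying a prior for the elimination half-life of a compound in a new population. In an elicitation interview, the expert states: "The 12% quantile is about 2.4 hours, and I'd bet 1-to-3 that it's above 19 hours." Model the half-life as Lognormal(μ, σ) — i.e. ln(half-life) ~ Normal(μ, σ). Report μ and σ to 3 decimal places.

If T ~ Lognormal(μ,σ) then ln T ~ Normal(μ,σ), so the p-quantile of ln T is μ + z_p·σ.
ln(2.4) = 0.8755 and ln(19) = 2.944; z_{0.12} = -1.175, z_{0.75} = 0.6745.
σ = (2.944 − 0.8755)/(0.6745 − (-1.175)) = 1.119.
μ = 0.8755 − (-1.175)·1.119 = 2.190.

μ ≈ 2.190, σ ≈ 1.119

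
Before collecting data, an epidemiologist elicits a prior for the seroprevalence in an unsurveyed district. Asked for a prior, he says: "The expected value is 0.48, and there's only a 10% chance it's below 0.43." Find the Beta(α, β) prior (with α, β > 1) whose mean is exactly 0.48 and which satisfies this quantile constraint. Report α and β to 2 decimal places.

α ≈ 78.39, β ≈ 84.92

With mean 0.48 fixed, write α = 0.48s, β = 0.52s where s = α+β.
Need P(θ < 0.43) = 0.1 under Beta(0.48s, 0.52s). Normal approximation: (q−m)/√(m(1−m)/s) ≈ z_{0.1} = -1.28, so s ≈ 0.48·0.52·(-1.28)²/(0.43−0.48)² = 164.0.
At s = 164.0: P(θ<0.43) ≈ 0.100. Adjusting to match 0.1 gives s ≈ 163.30.
So α = 0.48·163.30 ≈ 78.39, β = 0.52·163.30 ≈ 84.92.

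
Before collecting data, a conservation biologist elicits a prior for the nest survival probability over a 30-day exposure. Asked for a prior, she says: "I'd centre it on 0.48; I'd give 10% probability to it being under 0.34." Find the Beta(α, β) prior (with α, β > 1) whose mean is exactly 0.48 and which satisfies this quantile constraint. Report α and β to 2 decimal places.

α ≈ 9.81, β ≈ 10.63

With mean 0.48 fixed, write α = 0.48s, β = 0.52s where s = α+β.
Need P(θ < 0.34) = 0.1 under Beta(0.48s, 0.52s). Normal approximation: (q−m)/√(m(1−m)/s) ≈ z_{0.1} = -1.28, so s ≈ 0.48·0.52·(-1.28)²/(0.34−0.48)² = 20.9.
At s = 20.9: P(θ<0.34) ≈ 0.097. Adjusting to match 0.1 gives s ≈ 20.44.
So α = 0.48·20.44 ≈ 9.81, β = 0.52·20.44 ≈ 10.63.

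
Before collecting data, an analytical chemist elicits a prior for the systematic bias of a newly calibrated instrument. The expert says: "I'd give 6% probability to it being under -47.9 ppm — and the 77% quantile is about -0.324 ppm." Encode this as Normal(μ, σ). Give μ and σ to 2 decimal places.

μ = -15.65, σ = 20.74

For Normal(μ,σ), the p-quantile is μ + z_p·σ. Here z_{0.06} = -1.555, z_{0.77} = 0.7388.
So -47.9 = μ − 1.555σ and -0.324 = μ + 0.7388σ.
Subtracting: σ = (-0.324 − -47.9)/(0.7388 − (-1.555)) = 20.74.
Then μ = -47.9 − (-1.555)·20.74 = -15.65.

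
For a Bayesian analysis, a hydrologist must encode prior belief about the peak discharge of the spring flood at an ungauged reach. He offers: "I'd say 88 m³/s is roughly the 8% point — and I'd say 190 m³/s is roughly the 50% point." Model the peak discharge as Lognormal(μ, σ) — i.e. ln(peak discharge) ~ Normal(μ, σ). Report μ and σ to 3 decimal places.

If T ~ Lognormal(μ,σ) then ln T ~ Normal(μ,σ), so the p-quantile of ln T is μ + z_p·σ.
ln(88) = 4.477 and ln(190) = 5.247; z_{0.08} = -1.405, z_{0.5} = 0.
σ = (5.247 − 4.477)/(0 − (-1.405)) = 0.548.
μ = 4.477 − (-1.405)·0.548 = 5.247.

μ ≈ 5.247, σ ≈ 0.548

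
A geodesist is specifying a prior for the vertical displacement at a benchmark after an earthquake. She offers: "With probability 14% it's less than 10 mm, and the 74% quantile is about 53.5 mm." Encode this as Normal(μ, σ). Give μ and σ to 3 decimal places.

For Normal(μ,σ), the p-quantile is μ + z_p·σ. Here z_{0.14} = -1.08, z_{0.74} = 0.6433.
So 10 = μ − 1.08σ and 53.5 = μ + 0.6433σ.
Subtracting: σ = (53.5 − 10)/(0.6433 − (-1.08)) = 25.237.
Then μ = 10 − (-1.08)·25.237 = 37.264.

μ = 37.264, σ = 25.237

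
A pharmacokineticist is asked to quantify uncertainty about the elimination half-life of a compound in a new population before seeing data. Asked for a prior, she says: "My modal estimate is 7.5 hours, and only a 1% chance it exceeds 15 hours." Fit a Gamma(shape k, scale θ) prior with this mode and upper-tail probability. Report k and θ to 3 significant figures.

Gamma(k,θ) with k>1 has mode (k−1)θ, so θ = 7.5/(k−1).
Need P(X < 15) = 0.99 with θ tied to k this way. Start at k = 2, θ = 7.5: P(X<15) ≈ 0.594.
Too low — raise k to concentrate. Iterating converges to k ≈ 11.2.
Then θ = 7.5/(11.2−1) ≈ 0.734.

k ≈ 11.2, θ ≈ 0.734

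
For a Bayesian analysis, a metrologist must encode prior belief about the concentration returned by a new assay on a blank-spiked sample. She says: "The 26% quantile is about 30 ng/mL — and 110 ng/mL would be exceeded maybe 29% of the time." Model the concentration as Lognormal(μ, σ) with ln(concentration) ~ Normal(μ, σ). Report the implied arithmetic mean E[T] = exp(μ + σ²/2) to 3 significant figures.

If T ~ Lognormal(μ,σ) then ln T ~ Normal(μ,σ), so the p-quantile of ln T is μ + z_p·σ.
ln(30) = 3.401 and ln(110) = 4.7; z_{0.26} = -0.6433, z_{0.71} = 0.5534.
σ = (4.7 − 3.401)/(0.5534 − (-0.6433)) = 1.086.
μ = 3.401 − (-0.6433)·1.086 = 4.100.
E[T] = exp(μ + σ²/2) = exp(4.100 + 0.5894) = 109 ng/mL.

E[T] ≈ 109 ng/mL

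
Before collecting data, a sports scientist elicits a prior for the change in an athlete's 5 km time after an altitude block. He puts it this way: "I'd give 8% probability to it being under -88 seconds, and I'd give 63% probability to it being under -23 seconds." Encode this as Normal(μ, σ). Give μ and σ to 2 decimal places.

μ = -35.42, σ = 37.42

The p-quantile of Normal(μ,σ) is μ + z_p·σ, with z_{0.08} = -1.405 and z_{0.63} = 0.3319.
Eliminate σ: μ = (z₂·x₁ − z₁·x₂)/(z₂ − z₁) = (0.3319·-88 − (-1.405)·-23)/1.737 = -35.42.
Then σ = (x₂ − x₁)/(z₂ − z₁) = (-23 − -88)/1.737 = 37.42.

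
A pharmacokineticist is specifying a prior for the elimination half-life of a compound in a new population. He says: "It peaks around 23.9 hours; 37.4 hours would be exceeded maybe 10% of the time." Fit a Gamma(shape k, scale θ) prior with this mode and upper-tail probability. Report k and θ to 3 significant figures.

Gamma(k,θ) with k>1 has mode (k−1)θ, so θ = 23.9/(k−1).
Need P(X < 37.4) = 0.9 with θ tied to k this way. Start at k = 2, θ = 23.9: P(X<37.4) ≈ 0.464.
Too low — raise k to concentrate. Iterating converges to k ≈ 10.3.
Then θ = 23.9/(10.3−1) ≈ 2.56.

k ≈ 10.3, θ ≈ 2.56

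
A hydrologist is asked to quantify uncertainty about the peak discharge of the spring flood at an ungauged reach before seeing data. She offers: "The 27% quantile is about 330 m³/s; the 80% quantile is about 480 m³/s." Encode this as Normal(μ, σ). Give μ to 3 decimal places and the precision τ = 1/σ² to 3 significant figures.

μ = 393.201, τ = 9.4e-05

For Normal(μ,σ), the p-quantile is μ + z_p·σ. Here z_{0.27} = -0.6128, z_{0.8} = 0.8416.
So 330 = μ − 0.6128σ and 480 = μ + 0.8416σ.
Subtracting: σ = (480 − 330)/(0.8416 − (-0.6128)) = 103.133.
Then μ = 330 − (-0.6128)·103.133 = 393.201.
Precision τ = 1/σ² = 1/103.1² = 9.4e-05.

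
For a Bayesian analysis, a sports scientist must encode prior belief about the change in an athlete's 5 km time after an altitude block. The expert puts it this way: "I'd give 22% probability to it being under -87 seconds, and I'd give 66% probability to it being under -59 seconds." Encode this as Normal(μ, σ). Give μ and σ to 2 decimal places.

μ = -68.75, σ = 23.64

For Normal(μ,σ), the p-quantile is μ + z_p·σ. Here z_{0.22} = -0.7722, z_{0.66} = 0.4125.
So -87 = μ − 0.7722σ and -59 = μ + 0.4125σ.
Subtracting: σ = (-59 − -87)/(0.4125 − (-0.7722)) = 23.64.
Then μ = -87 − (-0.7722)·23.64 = -68.75.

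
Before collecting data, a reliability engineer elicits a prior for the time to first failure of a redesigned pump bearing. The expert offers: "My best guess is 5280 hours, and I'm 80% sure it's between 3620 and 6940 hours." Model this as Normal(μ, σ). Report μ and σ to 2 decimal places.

μ = 5280.00, σ = 1295.30

A symmetric 80% interval runs μ ± z·σ with z = 1.282.
Half-width = 1660, so σ = 1660/1.282 = 1295.30.
μ is the stated best guess, 5280.00.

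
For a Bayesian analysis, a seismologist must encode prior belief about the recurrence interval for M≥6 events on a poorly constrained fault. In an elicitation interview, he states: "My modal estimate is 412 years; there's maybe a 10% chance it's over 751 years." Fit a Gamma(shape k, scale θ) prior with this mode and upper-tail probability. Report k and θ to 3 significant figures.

Gamma(k,θ) with k>1 has mode (k−1)θ, so θ = 412/(k−1).
Need P(X < 751) = 0.9 with θ tied to k this way. Start at k = 2, θ = 412: P(X<751) ≈ 0.544.
Too low — raise k to concentrate. Iterating converges to k ≈ 6.29.
Then θ = 412/(6.29−1) ≈ 77.9.

k ≈ 6.29, θ ≈ 77.9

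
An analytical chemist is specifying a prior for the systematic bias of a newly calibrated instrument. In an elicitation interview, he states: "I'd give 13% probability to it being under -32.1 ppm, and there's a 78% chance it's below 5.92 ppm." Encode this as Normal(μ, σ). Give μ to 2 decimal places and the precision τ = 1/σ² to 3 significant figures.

μ = -9.54, τ = 0.00249

The p-quantile of Normal(μ,σ) is μ + z_p·σ, with z_{0.13} = -1.126 and z_{0.78} = 0.7722.
Eliminate σ: μ = (z₂·x₁ − z₁·x₂)/(z₂ − z₁) = (0.7722·-32.1 − (-1.126)·5.92)/1.899 = -9.54.
Then σ = (x₂ − x₁)/(z₂ − z₁) = (5.92 − -32.1)/1.899 = 20.03.
Precision τ = 1/σ² = 1/20.03² = 0.00249.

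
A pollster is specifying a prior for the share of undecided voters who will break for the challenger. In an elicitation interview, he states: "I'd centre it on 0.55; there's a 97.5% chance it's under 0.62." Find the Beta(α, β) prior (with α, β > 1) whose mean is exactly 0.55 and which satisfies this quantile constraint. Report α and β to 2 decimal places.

α ≈ 104.42, β ≈ 85.44

With mean 0.55 fixed, write α = 0.55s, β = 0.45s where s = α+β.
Need P(θ < 0.62) = 0.975 under Beta(0.55s, 0.45s). Normal approximation: (q−m)/√(m(1−m)/s) ≈ z_{0.975} = 1.96, so s ≈ 0.55·0.45·(1.96)²/(0.62−0.55)² = 194.0.
At s = 194.0: P(θ<0.62) ≈ 0.976. Adjusting to match 0.975 gives s ≈ 189.86.
So α = 0.55·189.86 ≈ 104.42, β = 0.45·189.86 ≈ 85.44.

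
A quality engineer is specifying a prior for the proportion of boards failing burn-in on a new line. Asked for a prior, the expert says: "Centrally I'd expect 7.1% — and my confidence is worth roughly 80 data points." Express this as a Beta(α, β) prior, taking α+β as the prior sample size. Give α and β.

Under the effective-sample-size interpretation, Beta(α, β) has prior mean α/(α+β) and prior sample size α+β.
So α+β = 80 and α/(α+β) = 0.071, giving α = 0.071·80 = 5.68 and β = 80 − 5.68 = 74.32.

α = 5.68, β = 74.32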